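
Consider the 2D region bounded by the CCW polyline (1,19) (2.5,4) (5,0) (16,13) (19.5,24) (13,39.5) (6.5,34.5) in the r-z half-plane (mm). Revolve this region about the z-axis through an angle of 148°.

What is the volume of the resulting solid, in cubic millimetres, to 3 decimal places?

Profile (r,z), 7 vertices: (1,19) (2.5,4) (5,0) (16,13) (19.5,24) (13,39.5) (6.5,34.5)
edge 0: (1,19)→(2.5,4)  cross = 1·4 − 2.5·19 = -43.5000; (r_i+r_j)·cross = 3.5·-43.5000 = -152.2500
edge 1: (2.5,4)→(5,0)  cross = 2.5·0 − 5·4 = -20.0000; (r_i+r_j)·cross = 7.5·-20.0000 = -150.0000
edge 2: (5,0)→(16,13)  cross = 5·13 − 16·0 = 65.0000; (r_i+r_j)·cross = 21·65.0000 = 1365.0000
edge 3: (16,13)→(19.5,24)  cross = 16·24 − 19.5·13 = 130.5000; (r_i+r_j)·cross = 35.5·130.5000 = 4632.7500
edge 4: (19.5,24)→(13,39.5)  cross = 19.5·39.5 − 13·24 = 458.2500; (r_i+r_j)·cross = 32.5·458.2500 = 14893.1250
edge 5: (13,39.5)→(6.5,34.5)  cross = 13·34.5 − 6.5·39.5 = 191.7500; (r_i+r_j)·cross = 19.5·191.7500 = 3739.1250
edge 6: (6.5,34.5)→(1,19)  cross = 6.5·19 − 1·34.5 = 89.0000; (r_i+r_j)·cross = 7.5·89.0000 = 667.5000
Σcross = 871.0000 → A = |Σcross|/2 = 435.5000 mm²
Σ(r_i+r_j)·cross = 24995.2500 → first moment M = |Σ|/6 = 4165.8750
R_c = M/A = 4165.8750/435.5000 = 9.5657 mm
θ = 148° = 2.583087 rad
V = θ·R_c·A = 2.583087·9.5657·435.5000 = 10760.819 mm³

Volume = 10760.819 mm³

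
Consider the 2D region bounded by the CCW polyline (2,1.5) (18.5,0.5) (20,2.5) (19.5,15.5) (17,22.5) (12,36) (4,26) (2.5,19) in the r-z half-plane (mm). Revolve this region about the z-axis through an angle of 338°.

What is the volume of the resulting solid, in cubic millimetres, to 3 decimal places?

Profile (r,z), 8 vertices: (2,1.5) (18.5,0.5) (20,2.5) (19.5,15.5) (17,22.5) (12,36) (4,26) (2.5,19)
edge 0: (2,1.5)→(18.5,0.5)  cross = 2·0.5 − 18.5·1.5 = -26.7500; (r_i+r_j)·cross = 20.5·-26.7500 = -548.3750
edge 1: (18.5,0.5)→(20,2.5)  cross = 18.5·2.5 − 20·0.5 = 36.2500; (r_i+r_j)·cross = 38.5·36.2500 = 1395.6250
edge 2: (20,2.5)→(19.5,15.5)  cross = 20·15.5 − 19.5·2.5 = 261.2500; (r_i+r_j)·cross = 39.5·261.2500 = 10319.3750
edge 3: (19.5,15.5)→(17,22.5)  cross = 19.5·22.5 − 17·15.5 = 175.2500; (r_i+r_j)·cross = 36.5·175.2500 = 6396.6250
edge 4: (17,22.5)→(12,36)  cross = 17·36 − 12·22.5 = 342.0000; (r_i+r_j)·cross = 29·342.0000 = 9918.0000
edge 5: (12,36)→(4,26)  cross = 12·26 − 4·36 = 168.0000; (r_i+r_j)·cross = 16·168.0000 = 2688.0000
edge 6: (4,26)→(2.5,19)  cross = 4·19 − 2.5·26 = 11.0000; (r_i+r_j)·cross = 6.5·11.0000 = 71.5000
edge 7: (2.5,19)→(2,1.5)  cross = 2.5·1.5 − 2·19 = -34.2500; (r_i+r_j)·cross = 4.5·-34.2500 = -154.1250
Σcross = 932.7500 → A = |Σcross|/2 = 466.3750 mm²
Σ(r_i+r_j)·cross = 30086.6250 → first moment M = |Σ|/6 = 5014.4375
R_c = M/A = 5014.4375/466.3750 = 10.7519 mm
θ = 338° = 5.899213 rad
V = θ·R_c·A = 5.899213·10.7519·466.3750 = 29581.234 mm³

Volume = 29581.234 mm³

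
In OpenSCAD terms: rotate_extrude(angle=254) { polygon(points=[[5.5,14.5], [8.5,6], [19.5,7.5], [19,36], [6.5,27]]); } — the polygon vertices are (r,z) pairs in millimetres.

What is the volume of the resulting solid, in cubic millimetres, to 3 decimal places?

Profile (r,z), 5 vertices: (5.5,14.5) (8.5,6) (19.5,7.5) (19,36) (6.5,27)
edge 0: (5.5,14.5)→(8.5,6)  cross = 5.5·6 − 8.5·14.5 = -90.2500; (r_i+r_j)·cross = 14·-90.2500 = -1263.5000
edge 1: (8.5,6)→(19.5,7.5)  cross = 8.5·7.5 − 19.5·6 = -53.2500; (r_i+r_j)·cross = 28·-53.2500 = -1491.0000
edge 2: (19.5,7.5)→(19,36)  cross = 19.5·36 − 19·7.5 = 559.5000; (r_i+r_j)·cross = 38.5·559.5000 = 21540.7500
edge 3: (19,36)→(6.5,27)  cross = 19·27 − 6.5·36 = 279.0000; (r_i+r_j)·cross = 25.5·279.0000 = 7114.5000
edge 4: (6.5,27)→(5.5,14.5)  cross = 6.5·14.5 − 5.5·27 = -54.2500; (r_i+r_j)·cross = 12·-54.2500 = -651.0000
Σcross = 640.7500 → A = |Σcross|/2 = 320.3750 mm²
Σ(r_i+r_j)·cross = 25249.7500 → first moment M = |Σ|/6 = 4208.2917
R_c = M/A = 4208.2917/320.3750 = 13.1355 mm
θ = 254° = 4.433136 rad
V = θ·R_c·A = 4.433136·13.1355·320.3750 = 18655.931 mm³

Volume = 18655.931 mm³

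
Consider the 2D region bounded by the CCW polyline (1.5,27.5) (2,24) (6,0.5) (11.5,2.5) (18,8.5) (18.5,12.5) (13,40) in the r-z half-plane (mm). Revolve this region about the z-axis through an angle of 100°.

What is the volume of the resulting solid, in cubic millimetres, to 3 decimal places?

Volume = 7413.395 mm³

Profile (r,z), 7 vertices: (1.5,27.5) (2,24) (6,0.5) (11.5,2.5) (18,8.5) (18.5,12.5) (13,40)
edge 0: (1.5,27.5)→(2,24)  cross = 1.5·24 − 2·27.5 = -19.0000; (r_i+r_j)·cross = 3.5·-19.0000 = -66.5000
edge 1: (2,24)→(6,0.5)  cross = 2·0.5 − 6·24 = -143.0000; (r_i+r_j)·cross = 8·-143.0000 = -1144.0000
edge 2: (6,0.5)→(11.5,2.5)  cross = 6·2.5 − 11.5·0.5 = 9.2500; (r_i+r_j)·cross = 17.5·9.2500 = 161.8750
edge 3: (11.5,2.5)→(18,8.5)  cross = 11.5·8.5 − 18·2.5 = 52.7500; (r_i+r_j)·cross = 29.5·52.7500 = 1556.1250
edge 4: (18,8.5)→(18.5,12.5)  cross = 18·12.5 − 18.5·8.5 = 67.7500; (r_i+r_j)·cross = 36.5·67.7500 = 2472.8750
edge 5: (18.5,12.5)→(13,40)  cross = 18.5·40 − 13·12.5 = 577.5000; (r_i+r_j)·cross = 31.5·577.5000 = 18191.2500
edge 6: (13,40)→(1.5,27.5)  cross = 13·27.5 − 1.5·40 = 297.5000; (r_i+r_j)·cross = 14.5·297.5000 = 4313.7500
Σcross = 842.7500 → A = |Σcross|/2 = 421.3750 mm²
Σ(r_i+r_j)·cross = 25485.3750 → first moment M = |Σ|/6 = 4247.5625
R_c = M/A = 4247.5625/421.3750 = 10.0802 mm
θ = 100° = 1.745329 rad
V = θ·R_c·A = 1.745329·10.0802·421.3750 = 7413.395 mm³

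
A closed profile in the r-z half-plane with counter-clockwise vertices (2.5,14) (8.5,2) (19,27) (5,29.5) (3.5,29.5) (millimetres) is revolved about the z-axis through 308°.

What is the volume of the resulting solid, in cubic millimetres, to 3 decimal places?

Profile (r,z), 5 vertices: (2.5,14) (8.5,2) (19,27) (5,29.5) (3.5,29.5)
edge 0: (2.5,14)→(8.5,2)  cross = 2.5·2 − 8.5·14 = -114.0000; (r_i+r_j)·cross = 11·-114.0000 = -1254.0000
edge 1: (8.5,2)→(19,27)  cross = 8.5·27 − 19·2 = 191.5000; (r_i+r_j)·cross = 27.5·191.5000 = 5266.2500
edge 2: (19,27)→(5,29.5)  cross = 19·29.5 − 5·27 = 425.5000; (r_i+r_j)·cross = 24·425.5000 = 10212.0000
edge 3: (5,29.5)→(3.5,29.5)  cross = 5·29.5 − 3.5·29.5 = 44.2500; (r_i+r_j)·cross = 8.5·44.2500 = 376.1250
edge 4: (3.5,29.5)→(2.5,14)  cross = 3.5·14 − 2.5·29.5 = -24.7500; (r_i+r_j)·cross = 6·-24.7500 = -148.5000
Σcross = 522.5000 → A = |Σcross|/2 = 261.2500 mm²
Σ(r_i+r_j)·cross = 14451.8750 → first moment M = |Σ|/6 = 2408.6458
R_c = M/A = 2408.6458/261.2500 = 9.2197 mm
θ = 308° = 5.375614 rad
V = θ·R_c·A = 5.375614·9.2197·261.2500 = 12947.950 mm³

Volume = 12947.950 mm³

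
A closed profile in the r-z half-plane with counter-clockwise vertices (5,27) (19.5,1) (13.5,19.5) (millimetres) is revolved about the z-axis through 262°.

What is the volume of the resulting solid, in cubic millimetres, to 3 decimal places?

Profile (r,z), 3 vertices: (5,27) (19.5,1) (13.5,19.5)
edge 0: (5,27)→(19.5,1)  cross = 5·1 − 19.5·27 = -521.5000; (r_i+r_j)·cross = 24.5·-521.5000 = -12776.7500
edge 1: (19.5,1)→(13.5,19.5)  cross = 19.5·19.5 − 13.5·1 = 366.7500; (r_i+r_j)·cross = 33·366.7500 = 12102.7500
edge 2: (13.5,19.5)→(5,27)  cross = 13.5·27 − 5·19.5 = 267.0000; (r_i+r_j)·cross = 18.5·267.0000 = 4939.5000
Σcross = 112.2500 → A = |Σcross|/2 = 56.1250 mm²
Σ(r_i+r_j)·cross = 4265.5000 → first moment M = |Σ|/6 = 710.9167
R_c = M/A = 710.9167/56.1250 = 12.6667 mm
θ = 262° = 4.572763 rad
V = θ·R_c·A = 4.572763·12.6667·56.1250 = 3250.853 mm³

Volume = 3250.853 mm³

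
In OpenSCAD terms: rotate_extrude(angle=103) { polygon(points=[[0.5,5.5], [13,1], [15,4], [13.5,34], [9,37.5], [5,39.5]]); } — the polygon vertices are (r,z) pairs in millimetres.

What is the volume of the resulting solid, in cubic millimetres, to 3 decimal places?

Volume = 5984.432 mm³

Profile (r,z), 6 vertices: (0.5,5.5) (13,1) (15,4) (13.5,34) (9,37.5) (5,39.5)
edge 0: (0.5,5.5)→(13,1)  cross = 0.5·1 − 13·5.5 = -71.0000; (r_i+r_j)·cross = 13.5·-71.0000 = -958.5000
edge 1: (13,1)→(15,4)  cross = 13·4 − 15·1 = 37.0000; (r_i+r_j)·cross = 28·37.0000 = 1036.0000
edge 2: (15,4)→(13.5,34)  cross = 15·34 − 13.5·4 = 456.0000; (r_i+r_j)·cross = 28.5·456.0000 = 12996.0000
edge 3: (13.5,34)→(9,37.5)  cross = 13.5·37.5 − 9·34 = 200.2500; (r_i+r_j)·cross = 22.5·200.2500 = 4505.6250
edge 4: (9,37.5)→(5,39.5)  cross = 9·39.5 − 5·37.5 = 168.0000; (r_i+r_j)·cross = 14·168.0000 = 2352.0000
edge 5: (5,39.5)→(0.5,5.5)  cross = 5·5.5 − 0.5·39.5 = 7.7500; (r_i+r_j)·cross = 5.5·7.7500 = 42.6250
Σcross = 798.0000 → A = |Σcross|/2 = 399.0000 mm²
Σ(r_i+r_j)·cross = 19973.7500 → first moment M = |Σ|/6 = 3328.9583
R_c = M/A = 3328.9583/399.0000 = 8.3433 mm
θ = 103° = 1.797689 rad
V = θ·R_c·A = 1.797689·8.3433·399.0000 = 5984.432 mm³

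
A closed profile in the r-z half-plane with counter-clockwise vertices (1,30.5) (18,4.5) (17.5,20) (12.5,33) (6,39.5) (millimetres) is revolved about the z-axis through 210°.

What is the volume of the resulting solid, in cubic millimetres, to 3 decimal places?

Profile (r,z), 5 vertices: (1,30.5) (18,4.5) (17.5,20) (12.5,33) (6,39.5)
edge 0: (1,30.5)→(18,4.5)  cross = 1·4.5 − 18·30.5 = -544.5000; (r_i+r_j)·cross = 19·-544.5000 = -10345.5000
edge 1: (18,4.5)→(17.5,20)  cross = 18·20 − 17.5·4.5 = 281.2500; (r_i+r_j)·cross = 35.5·281.2500 = 9984.3750
edge 2: (17.5,20)→(12.5,33)  cross = 17.5·33 − 12.5·20 = 327.5000; (r_i+r_j)·cross = 30·327.5000 = 9825.0000
edge 3: (12.5,33)→(6,39.5)  cross = 12.5·39.5 − 6·33 = 295.7500; (r_i+r_j)·cross = 18.5·295.7500 = 5471.3750
edge 4: (6,39.5)→(1,30.5)  cross = 6·30.5 − 1·39.5 = 143.5000; (r_i+r_j)·cross = 7·143.5000 = 1004.5000
Σcross = 503.5000 → A = |Σcross|/2 = 251.7500 mm²
Σ(r_i+r_j)·cross = 15939.7500 → first moment M = |Σ|/6 = 2656.6250
R_c = M/A = 2656.6250/251.7500 = 10.5526 mm
θ = 210° = 3.665191 rad
V = θ·R_c·A = 3.665191·10.5526·251.7500 = 9737.039 mm³

Volume = 9737.039 mm³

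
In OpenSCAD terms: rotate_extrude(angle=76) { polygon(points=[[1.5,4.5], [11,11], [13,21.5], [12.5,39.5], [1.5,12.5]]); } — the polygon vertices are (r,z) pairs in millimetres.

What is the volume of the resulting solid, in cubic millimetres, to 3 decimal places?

Volume = 2076.917 mm³

Profile (r,z), 5 vertices: (1.5,4.5) (11,11) (13,21.5) (12.5,39.5) (1.5,12.5)
edge 0: (1.5,4.5)→(11,11)  cross = 1.5·11 − 11·4.5 = -33.0000; (r_i+r_j)·cross = 12.5·-33.0000 = -412.5000
edge 1: (11,11)→(13,21.5)  cross = 11·21.5 − 13·11 = 93.5000; (r_i+r_j)·cross = 24·93.5000 = 2244.0000
edge 2: (13,21.5)→(12.5,39.5)  cross = 13·39.5 − 12.5·21.5 = 244.7500; (r_i+r_j)·cross = 25.5·244.7500 = 6241.1250
edge 3: (12.5,39.5)→(1.5,12.5)  cross = 12.5·12.5 − 1.5·39.5 = 97.0000; (r_i+r_j)·cross = 14·97.0000 = 1358.0000
edge 4: (1.5,12.5)→(1.5,4.5)  cross = 1.5·4.5 − 1.5·12.5 = -12.0000; (r_i+r_j)·cross = 3·-12.0000 = -36.0000
Σcross = 390.2500 → A = |Σcross|/2 = 195.1250 mm²
Σ(r_i+r_j)·cross = 9394.6250 → first moment M = |Σ|/6 = 1565.7708
R_c = M/A = 1565.7708/195.1250 = 8.0245 mm
θ = 76° = 1.326450 rad
V = θ·R_c·A = 1.326450·8.0245·195.1250 = 2076.917 mm³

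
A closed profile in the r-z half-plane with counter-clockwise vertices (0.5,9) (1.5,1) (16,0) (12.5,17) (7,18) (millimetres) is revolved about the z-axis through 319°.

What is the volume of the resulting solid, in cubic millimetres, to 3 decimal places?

Volume = 9203.243 mm³

Profile (r,z), 5 vertices: (0.5,9) (1.5,1) (16,0) (12.5,17) (7,18)
edge 0: (0.5,9)→(1.5,1)  cross = 0.5·1 − 1.5·9 = -13.0000; (r_i+r_j)·cross = 2·-13.0000 = -26.0000
edge 1: (1.5,1)→(16,0)  cross = 1.5·0 − 16·1 = -16.0000; (r_i+r_j)·cross = 17.5·-16.0000 = -280.0000
edge 2: (16,0)→(12.5,17)  cross = 16·17 − 12.5·0 = 272.0000; (r_i+r_j)·cross = 28.5·272.0000 = 7752.0000
edge 3: (12.5,17)→(7,18)  cross = 12.5·18 − 7·17 = 106.0000; (r_i+r_j)·cross = 19.5·106.0000 = 2067.0000
edge 4: (7,18)→(0.5,9)  cross = 7·9 − 0.5·18 = 54.0000; (r_i+r_j)·cross = 7.5·54.0000 = 405.0000
Σcross = 403.0000 → A = |Σcross|/2 = 201.5000 mm²
Σ(r_i+r_j)·cross = 9918.0000 → first moment M = |Σ|/6 = 1653.0000
R_c = M/A = 1653.0000/201.5000 = 8.2035 mm
θ = 319° = 5.567600 rad
V = θ·R_c·A = 5.567600·8.2035·201.5000 = 9203.243 mm³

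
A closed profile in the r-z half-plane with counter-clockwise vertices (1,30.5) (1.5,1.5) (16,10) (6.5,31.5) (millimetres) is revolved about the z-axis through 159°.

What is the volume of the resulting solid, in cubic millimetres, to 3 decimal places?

Volume = 5022.883 mm³

Profile (r,z), 4 vertices: (1,30.5) (1.5,1.5) (16,10) (6.5,31.5)
edge 0: (1,30.5)→(1.5,1.5)  cross = 1·1.5 − 1.5·30.5 = -44.2500; (r_i+r_j)·cross = 2.5·-44.2500 = -110.6250
edge 1: (1.5,1.5)→(16,10)  cross = 1.5·10 − 16·1.5 = -9.0000; (r_i+r_j)·cross = 17.5·-9.0000 = -157.5000
edge 2: (16,10)→(6.5,31.5)  cross = 16·31.5 − 6.5·10 = 439.0000; (r_i+r_j)·cross = 22.5·439.0000 = 9877.5000
edge 3: (6.5,31.5)→(1,30.5)  cross = 6.5·30.5 − 1·31.5 = 166.7500; (r_i+r_j)·cross = 7.5·166.7500 = 1250.6250
Σcross = 552.5000 → A = |Σcross|/2 = 276.2500 mm²
Σ(r_i+r_j)·cross = 10860.0000 → first moment M = |Σ|/6 = 1810.0000
R_c = M/A = 1810.0000/276.2500 = 6.5520 mm
θ = 159° = 2.775074 rad
V = θ·R_c·A = 2.775074·6.5520·276.2500 = 5022.883 mm³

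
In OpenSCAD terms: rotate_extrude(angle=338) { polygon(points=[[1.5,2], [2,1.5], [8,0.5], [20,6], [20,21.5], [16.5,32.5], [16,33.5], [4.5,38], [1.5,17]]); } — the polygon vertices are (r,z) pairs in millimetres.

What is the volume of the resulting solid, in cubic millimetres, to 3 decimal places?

Volume = 34030.593 mm³

Profile (r,z), 9 vertices: (1.5,2) (2,1.5) (8,0.5) (20,6) (20,21.5) (16.5,32.5) (16,33.5) (4.5,38) (1.5,17)
edge 0: (1.5,2)→(2,1.5)  cross = 1.5·1.5 − 2·2 = -1.7500; (r_i+r_j)·cross = 3.5·-1.7500 = -6.1250
edge 1: (2,1.5)→(8,0.5)  cross = 2·0.5 − 8·1.5 = -11.0000; (r_i+r_j)·cross = 10·-11.0000 = -110.0000
edge 2: (8,0.5)→(20,6)  cross = 8·6 − 20·0.5 = 38.0000; (r_i+r_j)·cross = 28·38.0000 = 1064.0000
edge 3: (20,6)→(20,21.5)  cross = 20·21.5 − 20·6 = 310.0000; (r_i+r_j)·cross = 40·310.0000 = 12400.0000
edge 4: (20,21.5)→(16.5,32.5)  cross = 20·32.5 − 16.5·21.5 = 295.2500; (r_i+r_j)·cross = 36.5·295.2500 = 10776.6250
edge 5: (16.5,32.5)→(16,33.5)  cross = 16.5·33.5 − 16·32.5 = 32.7500; (r_i+r_j)·cross = 32.5·32.7500 = 1064.3750
edge 6: (16,33.5)→(4.5,38)  cross = 16·38 − 4.5·33.5 = 457.2500; (r_i+r_j)·cross = 20.5·457.2500 = 9373.6250
edge 7: (4.5,38)→(1.5,17)  cross = 4.5·17 − 1.5·38 = 19.5000; (r_i+r_j)·cross = 6·19.5000 = 117.0000
edge 8: (1.5,17)→(1.5,2)  cross = 1.5·2 − 1.5·17 = -22.5000; (r_i+r_j)·cross = 3·-22.5000 = -67.5000
Σcross = 1117.5000 → A = |Σcross|/2 = 558.7500 mm²
Σ(r_i+r_j)·cross = 34612.0000 → first moment M = |Σ|/6 = 5768.6667
R_c = M/A = 5768.6667/558.7500 = 10.3242 mm
θ = 338° = 5.899213 rad
V = θ·R_c·A = 5.899213·10.3242·558.7500 = 34030.593 mm³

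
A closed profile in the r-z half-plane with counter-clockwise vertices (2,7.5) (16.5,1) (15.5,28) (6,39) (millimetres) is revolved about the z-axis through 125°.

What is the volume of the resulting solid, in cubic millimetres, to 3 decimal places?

Profile (r,z), 4 vertices: (2,7.5) (16.5,1) (15.5,28) (6,39)
edge 0: (2,7.5)→(16.5,1)  cross = 2·1 − 16.5·7.5 = -121.7500; (r_i+r_j)·cross = 18.5·-121.7500 = -2252.3750
edge 1: (16.5,1)→(15.5,28)  cross = 16.5·28 − 15.5·1 = 446.5000; (r_i+r_j)·cross = 32·446.5000 = 14288.0000
edge 2: (15.5,28)→(6,39)  cross = 15.5·39 − 6·28 = 436.5000; (r_i+r_j)·cross = 21.5·436.5000 = 9384.7500
edge 3: (6,39)→(2,7.5)  cross = 6·7.5 − 2·39 = -33.0000; (r_i+r_j)·cross = 8·-33.0000 = -264.0000
Σcross = 728.2500 → A = |Σcross|/2 = 364.1250 mm²
Σ(r_i+r_j)·cross = 21156.3750 → first moment M = |Σ|/6 = 3526.0625
R_c = M/A = 3526.0625/364.1250 = 9.6837 mm
θ = 125° = 2.181662 rad
V = θ·R_c·A = 2.181662·9.6837·364.1250 = 7692.675 mm³

Volume = 7692.675 mm³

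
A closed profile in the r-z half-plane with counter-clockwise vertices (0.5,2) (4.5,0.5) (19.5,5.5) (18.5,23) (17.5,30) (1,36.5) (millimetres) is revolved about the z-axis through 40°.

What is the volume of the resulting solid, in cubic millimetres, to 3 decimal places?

Volume = 3516.286 mm³

Profile (r,z), 6 vertices: (0.5,2) (4.5,0.5) (19.5,5.5) (18.5,23) (17.5,30) (1,36.5)
edge 0: (0.5,2)→(4.5,0.5)  cross = 0.5·0.5 − 4.5·2 = -8.7500; (r_i+r_j)·cross = 5·-8.7500 = -43.7500
edge 1: (4.5,0.5)→(19.5,5.5)  cross = 4.5·5.5 − 19.5·0.5 = 15.0000; (r_i+r_j)·cross = 24·15.0000 = 360.0000
edge 2: (19.5,5.5)→(18.5,23)  cross = 19.5·23 − 18.5·5.5 = 346.7500; (r_i+r_j)·cross = 38·346.7500 = 13176.5000
edge 3: (18.5,23)→(17.5,30)  cross = 18.5·30 − 17.5·23 = 152.5000; (r_i+r_j)·cross = 36·152.5000 = 5490.0000
edge 4: (17.5,30)→(1,36.5)  cross = 17.5·36.5 − 1·30 = 608.7500; (r_i+r_j)·cross = 18.5·608.7500 = 11261.8750
edge 5: (1,36.5)→(0.5,2)  cross = 1·2 − 0.5·36.5 = -16.2500; (r_i+r_j)·cross = 1.5·-16.2500 = -24.3750
Σcross = 1098.0000 → A = |Σcross|/2 = 549.0000 mm²
Σ(r_i+r_j)·cross = 30220.2500 → first moment M = |Σ|/6 = 5036.7083
R_c = M/A = 5036.7083/549.0000 = 9.1743 mm
θ = 40° = 0.698132 rad
V = θ·R_c·A = 0.698132·9.1743·549.0000 = 3516.286 mm³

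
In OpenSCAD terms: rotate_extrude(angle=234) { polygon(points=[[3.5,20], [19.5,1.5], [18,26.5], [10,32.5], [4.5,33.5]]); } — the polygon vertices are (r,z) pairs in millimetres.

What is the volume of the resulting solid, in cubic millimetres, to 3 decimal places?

Profile (r,z), 5 vertices: (3.5,20) (19.5,1.5) (18,26.5) (10,32.5) (4.5,33.5)
edge 0: (3.5,20)→(19.5,1.5)  cross = 3.5·1.5 − 19.5·20 = -384.7500; (r_i+r_j)·cross = 23·-384.7500 = -8849.2500
edge 1: (19.5,1.5)→(18,26.5)  cross = 19.5·26.5 − 18·1.5 = 489.7500; (r_i+r_j)·cross = 37.5·489.7500 = 18365.6250
edge 2: (18,26.5)→(10,32.5)  cross = 18·32.5 − 10·26.5 = 320.0000; (r_i+r_j)·cross = 28·320.0000 = 8960.0000
edge 3: (10,32.5)→(4.5,33.5)  cross = 10·33.5 − 4.5·32.5 = 188.7500; (r_i+r_j)·cross = 14.5·188.7500 = 2736.8750
edge 4: (4.5,33.5)→(3.5,20)  cross = 4.5·20 − 3.5·33.5 = -27.2500; (r_i+r_j)·cross = 8·-27.2500 = -218.0000
Σcross = 586.5000 → A = |Σcross|/2 = 293.2500 mm²
Σ(r_i+r_j)·cross = 20995.2500 → first moment M = |Σ|/6 = 3499.2083
R_c = M/A = 3499.2083/293.2500 = 11.9325 mm
θ = 234° = 4.084070 rad
V = θ·R_c·A = 4.084070·11.9325·293.2500 = 14291.013 mm³

Volume = 14291.013 mm³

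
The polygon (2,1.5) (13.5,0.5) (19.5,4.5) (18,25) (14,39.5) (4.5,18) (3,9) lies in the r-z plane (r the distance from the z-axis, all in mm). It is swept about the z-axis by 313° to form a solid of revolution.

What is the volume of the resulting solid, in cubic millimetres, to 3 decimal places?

Volume = 26754.685 mm³

Profile (r,z), 7 vertices: (2,1.5) (13.5,0.5) (19.5,4.5) (18,25) (14,39.5) (4.5,18) (3,9)
edge 0: (2,1.5)→(13.5,0.5)  cross = 2·0.5 − 13.5·1.5 = -19.2500; (r_i+r_j)·cross = 15.5·-19.2500 = -298.3750
edge 1: (13.5,0.5)→(19.5,4.5)  cross = 13.5·4.5 − 19.5·0.5 = 51.0000; (r_i+r_j)·cross = 33·51.0000 = 1683.0000
edge 2: (19.5,4.5)→(18,25)  cross = 19.5·25 − 18·4.5 = 406.5000; (r_i+r_j)·cross = 37.5·406.5000 = 15243.7500
edge 3: (18,25)→(14,39.5)  cross = 18·39.5 − 14·25 = 361.0000; (r_i+r_j)·cross = 32·361.0000 = 11552.0000
edge 4: (14,39.5)→(4.5,18)  cross = 14·18 − 4.5·39.5 = 74.2500; (r_i+r_j)·cross = 18.5·74.2500 = 1373.6250
edge 5: (4.5,18)→(3,9)  cross = 4.5·9 − 3·18 = -13.5000; (r_i+r_j)·cross = 7.5·-13.5000 = -101.2500
edge 6: (3,9)→(2,1.5)  cross = 3·1.5 − 2·9 = -13.5000; (r_i+r_j)·cross = 5·-13.5000 = -67.5000
Σcross = 846.5000 → A = |Σcross|/2 = 423.2500 mm²
Σ(r_i+r_j)·cross = 29385.2500 → first moment M = |Σ|/6 = 4897.5417
R_c = M/A = 4897.5417/423.2500 = 11.5713 mm
θ = 313° = 5.462881 rad
V = θ·R_c·A = 5.462881·11.5713·423.2500 = 26754.685 mm³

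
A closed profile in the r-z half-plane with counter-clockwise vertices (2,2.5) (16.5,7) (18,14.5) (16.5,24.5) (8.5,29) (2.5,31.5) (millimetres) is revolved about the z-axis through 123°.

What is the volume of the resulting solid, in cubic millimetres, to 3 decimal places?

Profile (r,z), 6 vertices: (2,2.5) (16.5,7) (18,14.5) (16.5,24.5) (8.5,29) (2.5,31.5)
edge 0: (2,2.5)→(16.5,7)  cross = 2·7 − 16.5·2.5 = -27.2500; (r_i+r_j)·cross = 18.5·-27.2500 = -504.1250
edge 1: (16.5,7)→(18,14.5)  cross = 16.5·14.5 − 18·7 = 113.2500; (r_i+r_j)·cross = 34.5·113.2500 = 3907.1250
edge 2: (18,14.5)→(16.5,24.5)  cross = 18·24.5 − 16.5·14.5 = 201.7500; (r_i+r_j)·cross = 34.5·201.7500 = 6960.3750
edge 3: (16.5,24.5)→(8.5,29)  cross = 16.5·29 − 8.5·24.5 = 270.2500; (r_i+r_j)·cross = 25·270.2500 = 6756.2500
edge 4: (8.5,29)→(2.5,31.5)  cross = 8.5·31.5 − 2.5·29 = 195.2500; (r_i+r_j)·cross = 11·195.2500 = 2147.7500
edge 5: (2.5,31.5)→(2,2.5)  cross = 2.5·2.5 − 2·31.5 = -56.7500; (r_i+r_j)·cross = 4.5·-56.7500 = -255.3750
Σcross = 696.5000 → A = |Σcross|/2 = 348.2500 mm²
Σ(r_i+r_j)·cross = 19012.0000 → first moment M = |Σ|/6 = 3168.6667
R_c = M/A = 3168.6667/348.2500 = 9.0988 mm
θ = 123° = 2.146755 rad
V = θ·R_c·A = 2.146755·9.0988·348.2500 = 6802.351 mm³

Volume = 6802.351 mm³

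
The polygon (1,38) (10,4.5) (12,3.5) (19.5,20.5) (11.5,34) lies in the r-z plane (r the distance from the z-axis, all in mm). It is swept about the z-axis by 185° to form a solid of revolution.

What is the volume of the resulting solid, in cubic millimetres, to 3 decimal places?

Profile (r,z), 5 vertices: (1,38) (10,4.5) (12,3.5) (19.5,20.5) (11.5,34)
edge 0: (1,38)→(10,4.5)  cross = 1·4.5 − 10·38 = -375.5000; (r_i+r_j)·cross = 11·-375.5000 = -4130.5000
edge 1: (10,4.5)→(12,3.5)  cross = 10·3.5 − 12·4.5 = -19.0000; (r_i+r_j)·cross = 22·-19.0000 = -418.0000
edge 2: (12,3.5)→(19.5,20.5)  cross = 12·20.5 − 19.5·3.5 = 177.7500; (r_i+r_j)·cross = 31.5·177.7500 = 5599.1250
edge 3: (19.5,20.5)→(11.5,34)  cross = 19.5·34 − 11.5·20.5 = 427.2500; (r_i+r_j)·cross = 31·427.2500 = 13244.7500
edge 4: (11.5,34)→(1,38)  cross = 11.5·38 − 1·34 = 403.0000; (r_i+r_j)·cross = 12.5·403.0000 = 5037.5000
Σcross = 613.5000 → A = |Σcross|/2 = 306.7500 mm²
Σ(r_i+r_j)·cross = 19332.8750 → first moment M = |Σ|/6 = 3222.1458
R_c = M/A = 3222.1458/306.7500 = 10.5041 mm
θ = 185° = 3.228859 rad
V = θ·R_c·A = 3.228859·10.5041·306.7500 = 10403.855 mm³

Volume = 10403.855 mm³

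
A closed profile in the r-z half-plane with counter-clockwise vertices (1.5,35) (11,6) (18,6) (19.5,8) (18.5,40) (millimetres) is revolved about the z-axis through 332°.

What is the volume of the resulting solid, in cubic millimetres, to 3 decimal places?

Profile (r,z), 5 vertices: (1.5,35) (11,6) (18,6) (19.5,8) (18.5,40)
edge 0: (1.5,35)→(11,6)  cross = 1.5·6 − 11·35 = -376.0000; (r_i+r_j)·cross = 12.5·-376.0000 = -4700.0000
edge 1: (11,6)→(18,6)  cross = 11·6 − 18·6 = -42.0000; (r_i+r_j)·cross = 29·-42.0000 = -1218.0000
edge 2: (18,6)→(19.5,8)  cross = 18·8 − 19.5·6 = 27.0000; (r_i+r_j)·cross = 37.5·27.0000 = 1012.5000
edge 3: (19.5,8)→(18.5,40)  cross = 19.5·40 − 18.5·8 = 632.0000; (r_i+r_j)·cross = 38·632.0000 = 24016.0000
edge 4: (18.5,40)→(1.5,35)  cross = 18.5·35 − 1.5·40 = 587.5000; (r_i+r_j)·cross = 20·587.5000 = 11750.0000
Σcross = 828.5000 → A = |Σcross|/2 = 414.2500 mm²
Σ(r_i+r_j)·cross = 30860.5000 → first moment M = |Σ|/6 = 5143.4167
R_c = M/A = 5143.4167/414.2500 = 12.4162 mm
θ = 332° = 5.794493 rad
V = θ·R_c·A = 5.794493·12.4162·414.2500 = 29803.492 mm³

Volume = 29803.492 mm³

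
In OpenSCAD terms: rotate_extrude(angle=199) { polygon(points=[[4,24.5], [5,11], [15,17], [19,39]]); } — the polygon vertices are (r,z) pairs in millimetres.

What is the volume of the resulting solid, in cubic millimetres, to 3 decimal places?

Volume = 7942.063 mm³

Profile (r,z), 4 vertices: (4,24.5) (5,11) (15,17) (19,39)
edge 0: (4,24.5)→(5,11)  cross = 4·11 − 5·24.5 = -78.5000; (r_i+r_j)·cross = 9·-78.5000 = -706.5000
edge 1: (5,11)→(15,17)  cross = 5·17 − 15·11 = -80.0000; (r_i+r_j)·cross = 20·-80.0000 = -1600.0000
edge 2: (15,17)→(19,39)  cross = 15·39 − 19·17 = 262.0000; (r_i+r_j)·cross = 34·262.0000 = 8908.0000
edge 3: (19,39)→(4,24.5)  cross = 19·24.5 − 4·39 = 309.5000; (r_i+r_j)·cross = 23·309.5000 = 7118.5000
Σcross = 413.0000 → A = |Σcross|/2 = 206.5000 mm²
Σ(r_i+r_j)·cross = 13720.0000 → first moment M = |Σ|/6 = 2286.6667
R_c = M/A = 2286.6667/206.5000 = 11.0734 mm
θ = 199° = 3.473205 rad
V = θ·R_c·A = 3.473205·11.0734·206.5000 = 7942.063 mm³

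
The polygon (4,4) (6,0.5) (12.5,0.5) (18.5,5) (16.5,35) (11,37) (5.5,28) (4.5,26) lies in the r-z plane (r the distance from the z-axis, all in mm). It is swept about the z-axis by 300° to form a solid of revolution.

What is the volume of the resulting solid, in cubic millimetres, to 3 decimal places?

Profile (r,z), 8 vertices: (4,4) (6,0.5) (12.5,0.5) (18.5,5) (16.5,35) (11,37) (5.5,28) (4.5,26)
edge 0: (4,4)→(6,0.5)  cross = 4·0.5 − 6·4 = -22.0000; (r_i+r_j)·cross = 10·-22.0000 = -220.0000
edge 1: (6,0.5)→(12.5,0.5)  cross = 6·0.5 − 12.5·0.5 = -3.2500; (r_i+r_j)·cross = 18.5·-3.2500 = -60.1250
edge 2: (12.5,0.5)→(18.5,5)  cross = 12.5·5 − 18.5·0.5 = 53.2500; (r_i+r_j)·cross = 31·53.2500 = 1650.7500
edge 3: (18.5,5)→(16.5,35)  cross = 18.5·35 − 16.5·5 = 565.0000; (r_i+r_j)·cross = 35·565.0000 = 19775.0000
edge 4: (16.5,35)→(11,37)  cross = 16.5·37 − 11·35 = 225.5000; (r_i+r_j)·cross = 27.5·225.5000 = 6201.2500
edge 5: (11,37)→(5.5,28)  cross = 11·28 − 5.5·37 = 104.5000; (r_i+r_j)·cross = 16.5·104.5000 = 1724.2500
edge 6: (5.5,28)→(4.5,26)  cross = 5.5·26 − 4.5·28 = 17.0000; (r_i+r_j)·cross = 10·17.0000 = 170.0000
edge 7: (4.5,26)→(4,4)  cross = 4.5·4 − 4·26 = -86.0000; (r_i+r_j)·cross = 8.5·-86.0000 = -731.0000
Σcross = 854.0000 → A = |Σcross|/2 = 427.0000 mm²
Σ(r_i+r_j)·cross = 28510.1250 → first moment M = |Σ|/6 = 4751.6875
R_c = M/A = 4751.6875/427.0000 = 11.1281 mm
θ = 300° = 5.235988 rad
V = θ·R_c·A = 5.235988·11.1281·427.0000 = 24879.778 mm³

Volume = 24879.778 mm³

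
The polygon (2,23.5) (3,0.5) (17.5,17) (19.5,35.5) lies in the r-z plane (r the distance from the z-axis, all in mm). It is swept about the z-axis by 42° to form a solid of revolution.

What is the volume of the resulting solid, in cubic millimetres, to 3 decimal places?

Volume = 2390.346 mm³

Profile (r,z), 4 vertices: (2,23.5) (3,0.5) (17.5,17) (19.5,35.5)
edge 0: (2,23.5)→(3,0.5)  cross = 2·0.5 − 3·23.5 = -69.5000; (r_i+r_j)·cross = 5·-69.5000 = -347.5000
edge 1: (3,0.5)→(17.5,17)  cross = 3·17 − 17.5·0.5 = 42.2500; (r_i+r_j)·cross = 20.5·42.2500 = 866.1250
edge 2: (17.5,17)→(19.5,35.5)  cross = 17.5·35.5 − 19.5·17 = 289.7500; (r_i+r_j)·cross = 37·289.7500 = 10720.7500
edge 3: (19.5,35.5)→(2,23.5)  cross = 19.5·23.5 − 2·35.5 = 387.2500; (r_i+r_j)·cross = 21.5·387.2500 = 8325.8750
Σcross = 649.7500 → A = |Σcross|/2 = 324.8750 mm²
Σ(r_i+r_j)·cross = 19565.2500 → first moment M = |Σ|/6 = 3260.8750
R_c = M/A = 3260.8750/324.8750 = 10.0373 mm
θ = 42° = 0.733038 rad
V = θ·R_c·A = 0.733038·10.0373·324.8750 = 2390.346 mm³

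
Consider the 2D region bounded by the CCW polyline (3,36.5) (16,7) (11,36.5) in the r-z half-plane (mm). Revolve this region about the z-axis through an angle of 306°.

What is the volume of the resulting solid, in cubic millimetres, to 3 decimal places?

Volume = 6302.035 mm³

Profile (r,z), 3 vertices: (3,36.5) (16,7) (11,36.5)
edge 0: (3,36.5)→(16,7)  cross = 3·7 − 16·36.5 = -563.0000; (r_i+r_j)·cross = 19·-563.0000 = -10697.0000
edge 1: (16,7)→(11,36.5)  cross = 16·36.5 − 11·7 = 507.0000; (r_i+r_j)·cross = 27·507.0000 = 13689.0000
edge 2: (11,36.5)→(3,36.5)  cross = 11·36.5 − 3·36.5 = 292.0000; (r_i+r_j)·cross = 14·292.0000 = 4088.0000
Σcross = 236.0000 → A = |Σcross|/2 = 118.0000 mm²
Σ(r_i+r_j)·cross = 7080.0000 → first moment M = |Σ|/6 = 1180.0000
R_c = M/A = 1180.0000/118.0000 = 10.0000 mm
θ = 306° = 5.340708 rad
V = θ·R_c·A = 5.340708·10.0000·118.0000 = 6302.035 mm³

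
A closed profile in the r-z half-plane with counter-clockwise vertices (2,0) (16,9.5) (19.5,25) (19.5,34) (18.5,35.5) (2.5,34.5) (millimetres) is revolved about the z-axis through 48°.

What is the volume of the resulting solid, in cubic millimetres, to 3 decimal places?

Volume = 3971.340 mm³

Profile (r,z), 6 vertices: (2,0) (16,9.5) (19.5,25) (19.5,34) (18.5,35.5) (2.5,34.5)
edge 0: (2,0)→(16,9.5)  cross = 2·9.5 − 16·0 = 19.0000; (r_i+r_j)·cross = 18·19.0000 = 342.0000
edge 1: (16,9.5)→(19.5,25)  cross = 16·25 − 19.5·9.5 = 214.7500; (r_i+r_j)·cross = 35.5·214.7500 = 7623.6250
edge 2: (19.5,25)→(19.5,34)  cross = 19.5·34 − 19.5·25 = 175.5000; (r_i+r_j)·cross = 39·175.5000 = 6844.5000
edge 3: (19.5,34)→(18.5,35.5)  cross = 19.5·35.5 − 18.5·34 = 63.2500; (r_i+r_j)·cross = 38·63.2500 = 2403.5000
edge 4: (18.5,35.5)→(2.5,34.5)  cross = 18.5·34.5 − 2.5·35.5 = 549.5000; (r_i+r_j)·cross = 21·549.5000 = 11539.5000
edge 5: (2.5,34.5)→(2,0)  cross = 2.5·0 − 2·34.5 = -69.0000; (r_i+r_j)·cross = 4.5·-69.0000 = -310.5000
Σcross = 953.0000 → A = |Σcross|/2 = 476.5000 mm²
Σ(r_i+r_j)·cross = 28442.6250 → first moment M = |Σ|/6 = 4740.4375
R_c = M/A = 4740.4375/476.5000 = 9.9485 mm
θ = 48° = 0.837758 rad
V = θ·R_c·A = 0.837758·9.9485·476.5000 = 3971.340 mm³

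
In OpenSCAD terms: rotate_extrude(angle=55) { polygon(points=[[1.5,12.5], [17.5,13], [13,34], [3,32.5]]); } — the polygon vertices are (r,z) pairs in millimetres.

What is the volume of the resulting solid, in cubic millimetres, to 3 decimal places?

Profile (r,z), 4 vertices: (1.5,12.5) (17.5,13) (13,34) (3,32.5)
edge 0: (1.5,12.5)→(17.5,13)  cross = 1.5·13 − 17.5·12.5 = -199.2500; (r_i+r_j)·cross = 19·-199.2500 = -3785.7500
edge 1: (17.5,13)→(13,34)  cross = 17.5·34 − 13·13 = 426.0000; (r_i+r_j)·cross = 30.5·426.0000 = 12993.0000
edge 2: (13,34)→(3,32.5)  cross = 13·32.5 − 3·34 = 320.5000; (r_i+r_j)·cross = 16·320.5000 = 5128.0000
edge 3: (3,32.5)→(1.5,12.5)  cross = 3·12.5 − 1.5·32.5 = -11.2500; (r_i+r_j)·cross = 4.5·-11.2500 = -50.6250
Σcross = 536.0000 → A = |Σcross|/2 = 268.0000 mm²
Σ(r_i+r_j)·cross = 14284.6250 → first moment M = |Σ|/6 = 2380.7708
R_c = M/A = 2380.7708/268.0000 = 8.8835 mm
θ = 55° = 0.959931 rad
V = θ·R_c·A = 0.959931·8.8835·268.0000 = 2285.376 mm³

Volume = 2285.376 mm³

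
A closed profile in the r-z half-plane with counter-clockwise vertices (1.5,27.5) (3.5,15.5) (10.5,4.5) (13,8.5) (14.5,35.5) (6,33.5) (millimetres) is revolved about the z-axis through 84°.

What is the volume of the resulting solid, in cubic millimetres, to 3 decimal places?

Volume = 3433.918 mm³

Profile (r,z), 6 vertices: (1.5,27.5) (3.5,15.5) (10.5,4.5) (13,8.5) (14.5,35.5) (6,33.5)
edge 0: (1.5,27.5)→(3.5,15.5)  cross = 1.5·15.5 − 3.5·27.5 = -73.0000; (r_i+r_j)·cross = 5·-73.0000 = -365.0000
edge 1: (3.5,15.5)→(10.5,4.5)  cross = 3.5·4.5 − 10.5·15.5 = -147.0000; (r_i+r_j)·cross = 14·-147.0000 = -2058.0000
edge 2: (10.5,4.5)→(13,8.5)  cross = 10.5·8.5 − 13·4.5 = 30.7500; (r_i+r_j)·cross = 23.5·30.7500 = 722.6250
edge 3: (13,8.5)→(14.5,35.5)  cross = 13·35.5 − 14.5·8.5 = 338.2500; (r_i+r_j)·cross = 27.5·338.2500 = 9301.8750
edge 4: (14.5,35.5)→(6,33.5)  cross = 14.5·33.5 − 6·35.5 = 272.7500; (r_i+r_j)·cross = 20.5·272.7500 = 5591.3750
edge 5: (6,33.5)→(1.5,27.5)  cross = 6·27.5 − 1.5·33.5 = 114.7500; (r_i+r_j)·cross = 7.5·114.7500 = 860.6250
Σcross = 536.5000 → A = |Σcross|/2 = 268.2500 mm²
Σ(r_i+r_j)·cross = 14053.5000 → first moment M = |Σ|/6 = 2342.2500
R_c = M/A = 2342.2500/268.2500 = 8.7316 mm
θ = 84° = 1.466077 rad
V = θ·R_c·A = 1.466077·8.7316·268.2500 = 3433.918 mm³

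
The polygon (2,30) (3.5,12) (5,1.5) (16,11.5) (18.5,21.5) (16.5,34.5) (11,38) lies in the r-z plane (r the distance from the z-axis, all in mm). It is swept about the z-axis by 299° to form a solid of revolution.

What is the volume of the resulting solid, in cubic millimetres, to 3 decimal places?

Profile (r,z), 7 vertices: (2,30) (3.5,12) (5,1.5) (16,11.5) (18.5,21.5) (16.5,34.5) (11,38)
edge 0: (2,30)→(3.5,12)  cross = 2·12 − 3.5·30 = -81.0000; (r_i+r_j)·cross = 5.5·-81.0000 = -445.5000
edge 1: (3.5,12)→(5,1.5)  cross = 3.5·1.5 − 5·12 = -54.7500; (r_i+r_j)·cross = 8.5·-54.7500 = -465.3750
edge 2: (5,1.5)→(16,11.5)  cross = 5·11.5 − 16·1.5 = 33.5000; (r_i+r_j)·cross = 21·33.5000 = 703.5000
edge 3: (16,11.5)→(18.5,21.5)  cross = 16·21.5 − 18.5·11.5 = 131.2500; (r_i+r_j)·cross = 34.5·131.2500 = 4528.1250
edge 4: (18.5,21.5)→(16.5,34.5)  cross = 18.5·34.5 − 16.5·21.5 = 283.5000; (r_i+r_j)·cross = 35·283.5000 = 9922.5000
edge 5: (16.5,34.5)→(11,38)  cross = 16.5·38 − 11·34.5 = 247.5000; (r_i+r_j)·cross = 27.5·247.5000 = 6806.2500
edge 6: (11,38)→(2,30)  cross = 11·30 − 2·38 = 254.0000; (r_i+r_j)·cross = 13·254.0000 = 3302.0000
Σcross = 814.0000 → A = |Σcross|/2 = 407.0000 mm²
Σ(r_i+r_j)·cross = 24351.5000 → first moment M = |Σ|/6 = 4058.5833
R_c = M/A = 4058.5833/407.0000 = 9.9719 mm
θ = 299° = 5.218534 rad
V = θ·R_c·A = 5.218534·9.9719·407.0000 = 21179.857 mm³

Volume = 21179.857 mm³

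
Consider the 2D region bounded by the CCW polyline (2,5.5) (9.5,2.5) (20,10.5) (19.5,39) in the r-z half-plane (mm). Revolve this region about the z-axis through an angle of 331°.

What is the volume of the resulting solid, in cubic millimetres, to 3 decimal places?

Profile (r,z), 4 vertices: (2,5.5) (9.5,2.5) (20,10.5) (19.5,39)
edge 0: (2,5.5)→(9.5,2.5)  cross = 2·2.5 − 9.5·5.5 = -47.2500; (r_i+r_j)·cross = 11.5·-47.2500 = -543.3750
edge 1: (9.5,2.5)→(20,10.5)  cross = 9.5·10.5 − 20·2.5 = 49.7500; (r_i+r_j)·cross = 29.5·49.7500 = 1467.6250
edge 2: (20,10.5)→(19.5,39)  cross = 20·39 − 19.5·10.5 = 575.2500; (r_i+r_j)·cross = 39.5·575.2500 = 22722.3750
edge 3: (19.5,39)→(2,5.5)  cross = 19.5·5.5 − 2·39 = 29.2500; (r_i+r_j)·cross = 21.5·29.2500 = 628.8750
Σcross = 607.0000 → A = |Σcross|/2 = 303.5000 mm²
Σ(r_i+r_j)·cross = 24275.5000 → first moment M = |Σ|/6 = 4045.9167
R_c = M/A = 4045.9167/303.5000 = 13.3309 mm
θ = 331° = 5.777040 rad
V = θ·R_c·A = 5.777040·13.3309·303.5000 = 23373.422 mm³

Volume = 23373.422 mm³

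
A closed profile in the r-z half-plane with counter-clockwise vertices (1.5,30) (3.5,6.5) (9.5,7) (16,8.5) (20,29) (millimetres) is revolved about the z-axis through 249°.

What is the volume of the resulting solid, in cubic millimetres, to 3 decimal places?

Volume = 15059.435 mm³

Profile (r,z), 5 vertices: (1.5,30) (3.5,6.5) (9.5,7) (16,8.5) (20,29)
edge 0: (1.5,30)→(3.5,6.5)  cross = 1.5·6.5 − 3.5·30 = -95.2500; (r_i+r_j)·cross = 5·-95.2500 = -476.2500
edge 1: (3.5,6.5)→(9.5,7)  cross = 3.5·7 − 9.5·6.5 = -37.2500; (r_i+r_j)·cross = 13·-37.2500 = -484.2500
edge 2: (9.5,7)→(16,8.5)  cross = 9.5·8.5 − 16·7 = -31.2500; (r_i+r_j)·cross = 25.5·-31.2500 = -796.8750
edge 3: (16,8.5)→(20,29)  cross = 16·29 − 20·8.5 = 294.0000; (r_i+r_j)·cross = 36·294.0000 = 10584.0000
edge 4: (20,29)→(1.5,30)  cross = 20·30 − 1.5·29 = 556.5000; (r_i+r_j)·cross = 21.5·556.5000 = 11964.7500
Σcross = 686.7500 → A = |Σcross|/2 = 343.3750 mm²
Σ(r_i+r_j)·cross = 20791.3750 → first moment M = |Σ|/6 = 3465.2292
R_c = M/A = 3465.2292/343.3750 = 10.0917 mm
θ = 249° = 4.345870 rad
V = θ·R_c·A = 4.345870·10.0917·343.3750 = 15059.435 mm³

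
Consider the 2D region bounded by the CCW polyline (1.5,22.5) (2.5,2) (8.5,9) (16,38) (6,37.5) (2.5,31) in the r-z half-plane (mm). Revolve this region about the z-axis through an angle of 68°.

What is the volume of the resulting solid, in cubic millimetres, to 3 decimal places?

Profile (r,z), 6 vertices: (1.5,22.5) (2.5,2) (8.5,9) (16,38) (6,37.5) (2.5,31)
edge 0: (1.5,22.5)→(2.5,2)  cross = 1.5·2 − 2.5·22.5 = -53.2500; (r_i+r_j)·cross = 4·-53.2500 = -213.0000
edge 1: (2.5,2)→(8.5,9)  cross = 2.5·9 − 8.5·2 = 5.5000; (r_i+r_j)·cross = 11·5.5000 = 60.5000
edge 2: (8.5,9)→(16,38)  cross = 8.5·38 − 16·9 = 179.0000; (r_i+r_j)·cross = 24.5·179.0000 = 4385.5000
edge 3: (16,38)→(6,37.5)  cross = 16·37.5 − 6·38 = 372.0000; (r_i+r_j)·cross = 22·372.0000 = 8184.0000
edge 4: (6,37.5)→(2.5,31)  cross = 6·31 − 2.5·37.5 = 92.2500; (r_i+r_j)·cross = 8.5·92.2500 = 784.1250
edge 5: (2.5,31)→(1.5,22.5)  cross = 2.5·22.5 − 1.5·31 = 9.7500; (r_i+r_j)·cross = 4·9.7500 = 39.0000
Σcross = 605.2500 → A = |Σcross|/2 = 302.6250 mm²
Σ(r_i+r_j)·cross = 13240.1250 → first moment M = |Σ|/6 = 2206.6875
R_c = M/A = 2206.6875/302.6250 = 7.2918 mm
θ = 68° = 1.186824 rad
V = θ·R_c·A = 1.186824·7.2918·302.6250 = 2618.949 mm³

Volume = 2618.949 mm³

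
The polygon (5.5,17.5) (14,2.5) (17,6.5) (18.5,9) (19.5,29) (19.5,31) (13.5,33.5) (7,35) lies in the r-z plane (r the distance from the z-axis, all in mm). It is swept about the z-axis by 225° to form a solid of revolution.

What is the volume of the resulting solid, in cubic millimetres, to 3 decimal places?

Profile (r,z), 8 vertices: (5.5,17.5) (14,2.5) (17,6.5) (18.5,9) (19.5,29) (19.5,31) (13.5,33.5) (7,35)
edge 0: (5.5,17.5)→(14,2.5)  cross = 5.5·2.5 − 14·17.5 = -231.2500; (r_i+r_j)·cross = 19.5·-231.2500 = -4509.3750
edge 1: (14,2.5)→(17,6.5)  cross = 14·6.5 − 17·2.5 = 48.5000; (r_i+r_j)·cross = 31·48.5000 = 1503.5000
edge 2: (17,6.5)→(18.5,9)  cross = 17·9 − 18.5·6.5 = 32.7500; (r_i+r_j)·cross = 35.5·32.7500 = 1162.6250
edge 3: (18.5,9)→(19.5,29)  cross = 18.5·29 − 19.5·9 = 361.0000; (r_i+r_j)·cross = 38·361.0000 = 13718.0000
edge 4: (19.5,29)→(19.5,31)  cross = 19.5·31 − 19.5·29 = 39.0000; (r_i+r_j)·cross = 39·39.0000 = 1521.0000
edge 5: (19.5,31)→(13.5,33.5)  cross = 19.5·33.5 − 13.5·31 = 234.7500; (r_i+r_j)·cross = 33·234.7500 = 7746.7500
edge 6: (13.5,33.5)→(7,35)  cross = 13.5·35 − 7·33.5 = 238.0000; (r_i+r_j)·cross = 20.5·238.0000 = 4879.0000
edge 7: (7,35)→(5.5,17.5)  cross = 7·17.5 − 5.5·35 = -70.0000; (r_i+r_j)·cross = 12.5·-70.0000 = -875.0000
Σcross = 652.7500 → A = |Σcross|/2 = 326.3750 mm²
Σ(r_i+r_j)·cross = 25146.5000 → first moment M = |Σ|/6 = 4191.0833
R_c = M/A = 4191.0833/326.3750 = 12.8413 mm
θ = 225° = 3.926991 rad
V = θ·R_c·A = 3.926991·12.8413·326.3750 = 16458.346 mm³

Volume = 16458.346 mm³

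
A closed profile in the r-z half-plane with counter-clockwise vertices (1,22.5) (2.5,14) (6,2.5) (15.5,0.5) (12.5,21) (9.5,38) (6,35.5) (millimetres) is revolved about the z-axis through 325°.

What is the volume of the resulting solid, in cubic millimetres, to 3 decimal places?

Volume = 14948.927 mm³

Profile (r,z), 7 vertices: (1,22.5) (2.5,14) (6,2.5) (15.5,0.5) (12.5,21) (9.5,38) (6,35.5)
edge 0: (1,22.5)→(2.5,14)  cross = 1·14 − 2.5·22.5 = -42.2500; (r_i+r_j)·cross = 3.5·-42.2500 = -147.8750
edge 1: (2.5,14)→(6,2.5)  cross = 2.5·2.5 − 6·14 = -77.7500; (r_i+r_j)·cross = 8.5·-77.7500 = -660.8750
edge 2: (6,2.5)→(15.5,0.5)  cross = 6·0.5 − 15.5·2.5 = -35.7500; (r_i+r_j)·cross = 21.5·-35.7500 = -768.6250
edge 3: (15.5,0.5)→(12.5,21)  cross = 15.5·21 − 12.5·0.5 = 319.2500; (r_i+r_j)·cross = 28·319.2500 = 8939.0000
edge 4: (12.5,21)→(9.5,38)  cross = 12.5·38 − 9.5·21 = 275.5000; (r_i+r_j)·cross = 22·275.5000 = 6061.0000
edge 5: (9.5,38)→(6,35.5)  cross = 9.5·35.5 − 6·38 = 109.2500; (r_i+r_j)·cross = 15.5·109.2500 = 1693.3750
edge 6: (6,35.5)→(1,22.5)  cross = 6·22.5 − 1·35.5 = 99.5000; (r_i+r_j)·cross = 7·99.5000 = 696.5000
Σcross = 647.7500 → A = |Σcross|/2 = 323.8750 mm²
Σ(r_i+r_j)·cross = 15812.5000 → first moment M = |Σ|/6 = 2635.4167
R_c = M/A = 2635.4167/323.8750 = 8.1371 mm
θ = 325° = 5.672320 rad
V = θ·R_c·A = 5.672320·8.1371·323.8750 = 14948.927 mm³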